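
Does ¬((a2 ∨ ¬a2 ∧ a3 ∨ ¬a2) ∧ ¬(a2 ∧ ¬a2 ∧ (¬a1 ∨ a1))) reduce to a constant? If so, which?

yes, False

¬((a2 ∨ ¬a2 ∧ a3 ∨ ¬a2) ∧ ¬(a2 ∧ ¬a2 ∧ (¬a1 ∨ a1)))
= ¬((a2 ∨ ¬a2) ∧ ¬(a2 ∧ ¬a2 ∧ (¬a1 ∨ a1)))   [absorption]
= ¬¬(a2 ∧ ¬a2 ∧ (¬a1 ∨ a1))   [complement / identity]
= ¬¬(a2 ∧ ¬a2)   [complement / identity]
= a2 ∧ ¬a2   [double negation]
= False   [complement]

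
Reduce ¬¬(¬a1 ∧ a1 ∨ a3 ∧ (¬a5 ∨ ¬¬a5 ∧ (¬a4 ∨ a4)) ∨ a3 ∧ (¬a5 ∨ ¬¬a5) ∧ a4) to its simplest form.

¬¬(¬a1 ∧ a1 ∨ a3 ∧ (¬a5 ∨ ¬¬a5 ∧ (¬a4 ∨ a4)) ∨ a3 ∧ (¬a5 ∨ ¬¬a5) ∧ a4)
= ¬¬(¬a1 ∧ a1 ∨ a3 ∧ (¬a5 ∨ ¬¬a5) ∨ a3 ∧ (¬a5 ∨ ¬¬a5) ∧ a4)
= ¬¬(¬a1 ∧ a1 ∨ a3 ∧ (¬a5 ∨ ¬¬a5))
= ¬¬(a3 ∧ (¬a5 ∨ ¬¬a5))
= ¬¬(a3 ∧ (¬a5 ∨ a5))
= a3 ∧ (¬a5 ∨ a5)
= a3

a3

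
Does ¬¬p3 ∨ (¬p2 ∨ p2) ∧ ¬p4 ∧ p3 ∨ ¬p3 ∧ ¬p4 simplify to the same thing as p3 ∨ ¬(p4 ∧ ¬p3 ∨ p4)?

E1: ¬¬p3 ∨ (¬p2 ∨ p2) ∧ ¬p4 ∧ p3 ∨ ¬p3 ∧ ¬p4
    = p3 ∨ (¬p2 ∨ p2) ∧ ¬p4 ∧ p3 ∨ ¬p3 ∧ ¬p4   (double negation)
    = p3 ∨ ¬p4 ∧ p3 ∨ ¬p3 ∧ ¬p4   (complement / identity)
    = p3 ∨ ¬p4   (distribution)
E2: p3 ∨ ¬(p4 ∧ ¬p3 ∨ p4)
    = p3 ∨ ¬p4   (absorption)
Both reduce to p3 ∨ ¬p4, so they are equivalent.

Yes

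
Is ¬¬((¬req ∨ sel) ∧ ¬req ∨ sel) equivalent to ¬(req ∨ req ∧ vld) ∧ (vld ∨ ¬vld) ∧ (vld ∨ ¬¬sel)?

No

E1: ¬¬((¬req ∨ sel) ∧ ¬req ∨ sel)
    = (¬req ∨ sel) ∧ ¬req ∨ sel   [double negation]
    = ¬req ∨ sel   [absorption]
E2: ¬(req ∨ req ∧ vld) ∧ (vld ∨ ¬vld) ∧ (vld ∨ ¬¬sel)
    = ¬(req ∨ req ∧ vld) ∧ (vld ∨ ¬¬sel)   [complement / identity]
    = ¬req ∧ (vld ∨ ¬¬sel)   [absorption]
    = ¬req ∧ (vld ∨ sel)   [double negation]
These differ: at req=1, sel=1, vld=0, E1 = 1 but E2 = 0.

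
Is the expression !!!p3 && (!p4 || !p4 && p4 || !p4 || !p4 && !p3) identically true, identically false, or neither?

!!!p3 && (!p4 || !p4 && p4 || !p4 || !p4 && !p3)
= !!!p3 && (!p4 || !p4 || !p4 && !p3)
= !!!p3 && (!p4 || !p4)
= !p3 && (!p4 || !p4)
= !p3 && !p4
This depends on p3, p4, so it is not a constant.

neither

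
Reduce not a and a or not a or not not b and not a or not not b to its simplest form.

not a and a or not a or not not b and not a or not not b
= not a or not not b and not a or not not b   — complement / identity
= not a or not not b   — absorption
= not a or b   — double negation

not a or b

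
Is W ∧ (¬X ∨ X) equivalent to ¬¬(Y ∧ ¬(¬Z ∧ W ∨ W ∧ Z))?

E1: W ∧ (¬X ∨ X)
    = W   — complement / identity
E2: ¬¬(Y ∧ ¬(¬Z ∧ W ∨ W ∧ Z))
    = ¬¬(Y ∧ ¬W)   — distribution
    = Y ∧ ¬W   — double negation
These differ: at W=0, X=0, Y=1, Z=0, E1 = 0 but E2 = 1.

No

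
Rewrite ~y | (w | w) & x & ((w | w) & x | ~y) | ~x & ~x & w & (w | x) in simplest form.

~y | w

~y | (w | w) & x & ((w | w) & x | ~y) | ~x & ~x & w & (w | x)
= ~y | (w | w) & x | ~x & ~x & w & (w | x)
= ~y | (w | w) & x | ~x & ~x & w
= ~y | w & x | ~x & ~x & w
= ~y | w & x | ~x & w
= ~y | w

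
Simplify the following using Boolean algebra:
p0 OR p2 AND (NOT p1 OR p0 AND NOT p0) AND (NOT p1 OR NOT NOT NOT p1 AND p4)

p0 OR p2 AND (NOT p1 OR p0 AND NOT p0) AND (NOT p1 OR NOT NOT NOT p1 AND p4)
= p0 OR p2 AND NOT p1 AND (NOT p1 OR NOT NOT NOT p1 AND p4)   — complement / identity
= p0 OR p2 AND NOT p1 AND (NOT p1 OR NOT p1 AND p4)   — double negation
= p0 OR p2 AND NOT p1 AND NOT p1   — absorption
= p0 OR p2 AND NOT p1   — idempotence

p0 OR p2 AND NOT p1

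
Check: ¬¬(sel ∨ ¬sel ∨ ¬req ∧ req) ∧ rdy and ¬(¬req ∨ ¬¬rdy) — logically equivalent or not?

E1: ¬¬(sel ∨ ¬sel ∨ ¬req ∧ req) ∧ rdy
    = ¬¬(sel ∨ ¬sel) ∧ rdy   (complement / identity)
    = (sel ∨ ¬sel) ∧ rdy   (double negation)
    = rdy   (complement / identity)
E2: ¬(¬req ∨ ¬¬rdy)
    = req ∧ ¬rdy   (De Morgan)
These differ: at rdy=0, req=1, sel=0, E1 = 0 but E2 = 1.

No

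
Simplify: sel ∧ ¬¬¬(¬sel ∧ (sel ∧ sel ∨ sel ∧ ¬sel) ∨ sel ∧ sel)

sel ∧ ¬¬¬(¬sel ∧ (sel ∧ sel ∨ sel ∧ ¬sel) ∨ sel ∧ sel)
= sel ∧ ¬(¬sel ∧ (sel ∧ sel ∨ sel ∧ ¬sel) ∨ sel ∧ sel)   — double negation
= sel ∧ ¬(¬sel ∧ sel ∨ sel ∧ sel)   — distribution
= sel ∧ ¬sel   — distribution
= False   — complement

False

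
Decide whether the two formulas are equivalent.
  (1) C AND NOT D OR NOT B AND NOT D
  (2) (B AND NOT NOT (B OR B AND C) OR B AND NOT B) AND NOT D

No

E1: C AND NOT D OR NOT B AND NOT D
    = NOT D AND (C OR NOT B)
E2: (B AND NOT NOT (B OR B AND C) OR B AND NOT B) AND NOT D
    = (B AND NOT NOT B OR B AND NOT B) AND NOT D
    = (B AND B OR B AND NOT B) AND NOT D
    = B AND NOT D
These differ: at B=0, C=1, D=0, E1 = 1 but E2 = 0.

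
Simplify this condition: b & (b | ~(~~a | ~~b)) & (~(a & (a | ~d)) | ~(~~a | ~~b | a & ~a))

b & ~a

b & (b | ~(~~a | ~~b)) & (~(a & (a | ~d)) | ~(~~a | ~~b | a & ~a))
= b & (b | ~(~~a | ~~b)) & (~(a & (a | ~d)) | ~(~~a | ~~b))   (complement / identity)
= b & (~(~~a | ~~b) | b & ~(a & (a | ~d)))   (distribution)
= b & (~a & ~b | b & ~(a & (a | ~d)))   (De Morgan)
= b & (~a & ~b | b & ~a)   (absorption)
= b & ~a   (distribution)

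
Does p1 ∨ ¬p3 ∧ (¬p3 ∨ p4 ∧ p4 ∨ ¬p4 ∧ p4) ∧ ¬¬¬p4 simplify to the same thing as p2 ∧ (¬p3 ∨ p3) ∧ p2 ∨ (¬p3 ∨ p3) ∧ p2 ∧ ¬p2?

E1: p1 ∨ ¬p3 ∧ (¬p3 ∨ p4 ∧ p4 ∨ ¬p4 ∧ p4) ∧ ¬¬¬p4
    = p1 ∨ ¬p3 ∧ (¬p3 ∨ p4) ∧ ¬¬¬p4   (distribution)
    = p1 ∨ ¬p3 ∧ (¬p3 ∨ p4) ∧ ¬p4   (double negation)
    = p1 ∨ ¬p3 ∧ ¬p4   (absorption)
E2: p2 ∧ (¬p3 ∨ p3) ∧ p2 ∨ (¬p3 ∨ p3) ∧ p2 ∧ ¬p2
    = (¬p3 ∨ p3) ∧ p2   (distribution)
    = p2   (complement / identity)
These differ: at p1=1, p2=0, p3=0, p4=1, E1 = 1 but E2 = 0.

No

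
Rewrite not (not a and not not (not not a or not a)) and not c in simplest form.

not (not a and not not (not not a or not a)) and not c
= (a or not (not not a or not a)) and not c   — De Morgan
= (a or not a and a) and not c   — De Morgan
= a and not c   — complement / identity

a and not c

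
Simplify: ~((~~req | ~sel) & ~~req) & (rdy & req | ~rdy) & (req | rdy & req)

0

~((~~req | ~sel) & ~~req) & (rdy & req | ~rdy) & (req | rdy & req)
= ~((~~req | ~sel) & ~~req) & (~rdy & req | rdy & req)
= ~((~~req | ~sel) & ~~req) & req
= ~~~req & req
= ~req & req
= 0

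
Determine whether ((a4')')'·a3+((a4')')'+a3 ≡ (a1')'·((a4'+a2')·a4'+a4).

E1: ((a4')')'·a3+((a4')')'+a3
    = ((a4')')'+a3   [absorption]
    = a4'+a3   [double negation]
E2: (a1')'·((a4'+a2')·a4'+a4)
    = (a1')'·(a4'+a4)   [absorption]
    = a1·(a4'+a4)   [double negation]
    = a1   [complement / identity]
These differ: at a1=0, a2=1, a3=1, a4=1, E1 = 1 but E2 = 0.

No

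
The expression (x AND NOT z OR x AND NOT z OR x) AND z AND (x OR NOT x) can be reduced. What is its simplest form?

x AND z

(x AND NOT z OR x AND NOT z OR x) AND z AND (x OR NOT x)
= (x AND NOT z OR x) AND z AND (x OR NOT x)   — absorption
= x AND z AND (x OR NOT x)   — absorption
= x AND z   — complement / identity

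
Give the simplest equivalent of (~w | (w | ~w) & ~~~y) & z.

(~w | (w | ~w) & ~~~y) & z
= (~w | ~~~y) & z   (complement / identity)
= (~w | ~y) & z   (double negation)

(~w | ~y) & z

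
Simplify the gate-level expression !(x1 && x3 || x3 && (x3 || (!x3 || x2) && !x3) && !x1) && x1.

!(x1 && x3 || x3 && (x3 || (!x3 || x2) && !x3) && !x1) && x1
= !(x1 && x3 || x3 && (x3 || !x3) && !x1) && x1   (absorption)
= !(x1 && x3 || x3 && !x1) && x1   (complement / identity)
= !x3 && x1   (distribution)

!x3 && x1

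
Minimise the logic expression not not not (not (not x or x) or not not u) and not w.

not u and not w

not not not (not (not x or x) or not not u) and not w
= not (not (not x or x) or not not u) and not w   — double negation
= (not x or x) and not u and not w   — De Morgan
= not u and not w   — complement / identity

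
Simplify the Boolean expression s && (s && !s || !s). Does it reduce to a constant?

s && (s && !s || !s)
= s && !s   (complement / identity)
= false   (complement)

false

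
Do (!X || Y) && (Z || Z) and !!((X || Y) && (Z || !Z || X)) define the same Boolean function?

No

E1: (!X || Y) && (Z || Z)
    = (!X || Y) && Z   (idempotence)
E2: !!((X || Y) && (Z || !Z || X))
    = !!(X || Y && (Z || !Z))   (distribution)
    = !!(X || Y)   (complement / identity)
    = X || Y   (double negation)
These differ: at X=1, Y=0, Z=0, E1 = 0 but E2 = 1.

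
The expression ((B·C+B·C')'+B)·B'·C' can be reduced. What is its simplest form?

((B·C+B·C')'+B)·B'·C'
= (B'+B)·B'·C'   [distribution]
= B'·C'   [complement / identity]

B'·C'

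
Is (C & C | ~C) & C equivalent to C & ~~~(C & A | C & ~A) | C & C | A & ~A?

E1: (C & C | ~C) & C
    = (C | ~C) & C   — idempotence
    = C   — complement / identity
E2: C & ~~~(C & A | C & ~A) | C & C | A & ~A
    = C & ~~~(C & A | C & ~A) | C & C   — complement / identity
    = C & ~(C & A | C & ~A) | C & C   — double negation
    = C & ~C | C & C   — distribution
    = C   — distribution
Both reduce to C, so they are equivalent.

Yes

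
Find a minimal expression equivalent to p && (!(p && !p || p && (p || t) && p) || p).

p && (!(p && !p || p && (p || t) && p) || p)
= p && (!(p && !p || p && p) || p)   — absorption
= p && (!p || p)   — distribution
= p   — complement / identity

p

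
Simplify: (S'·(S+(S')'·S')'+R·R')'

S

(S'·(S+(S')'·S')'+R·R')'
= (S'·(S+(S')'·S')')'   [complement / identity]
= (S'·(S+S·S')')'   [double negation]
= (S'·S')'   [complement / identity]
= (S')'   [idempotence]
= S   [double negation]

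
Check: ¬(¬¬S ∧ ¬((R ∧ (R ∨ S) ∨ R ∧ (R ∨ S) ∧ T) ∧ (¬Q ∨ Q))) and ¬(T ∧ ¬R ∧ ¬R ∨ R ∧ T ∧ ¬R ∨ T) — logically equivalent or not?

E1: ¬(¬¬S ∧ ¬((R ∧ (R ∨ S) ∨ R ∧ (R ∨ S) ∧ T) ∧ (¬Q ∨ Q)))
    = ¬(¬¬S ∧ ¬(R ∧ (R ∨ S) ∨ R ∧ (R ∨ S) ∧ T))   (complement / identity)
    = ¬(¬¬S ∧ ¬(R ∧ (R ∨ S)))   (absorption)
    = ¬S ∨ R ∧ (R ∨ S)   (De Morgan)
    = ¬S ∨ R   (absorption)
E2: ¬(T ∧ ¬R ∧ ¬R ∨ R ∧ T ∧ ¬R ∨ T)
    = ¬(T ∧ ¬R ∨ T)   (distribution)
    = ¬T   (absorption)
These differ: at Q=0, R=0, S=0, T=1, E1 = 1 but E2 = 0.

No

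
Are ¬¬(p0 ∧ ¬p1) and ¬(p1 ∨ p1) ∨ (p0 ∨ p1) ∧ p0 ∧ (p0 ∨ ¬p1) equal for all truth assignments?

E1: ¬¬(p0 ∧ ¬p1)
    = p0 ∧ ¬p1   [double negation]
E2: ¬(p1 ∨ p1) ∨ (p0 ∨ p1) ∧ p0 ∧ (p0 ∨ ¬p1)
    = ¬(p1 ∨ p1) ∨ (p0 ∨ p1) ∧ p0   [absorption]
    = ¬p1 ∨ (p0 ∨ p1) ∧ p0   [idempotence]
    = ¬p1 ∨ p0   [absorption]
These differ: at p0=0, p1=0, E1 = 0 but E2 = 1.

No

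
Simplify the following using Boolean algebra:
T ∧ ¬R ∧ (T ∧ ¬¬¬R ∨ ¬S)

T ∧ ¬R ∧ (T ∧ ¬¬¬R ∨ ¬S)
= T ∧ ¬R ∧ (T ∧ ¬R ∨ ¬S)   (double negation)
= T ∧ ¬R   (absorption)

T ∧ ¬R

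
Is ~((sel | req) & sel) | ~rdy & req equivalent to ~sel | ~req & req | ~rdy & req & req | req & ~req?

E1: ~((sel | req) & sel) | ~rdy & req
    = ~sel | ~rdy & req   — absorption
E2: ~sel | ~req & req | ~rdy & req & req | req & ~req
    = ~sel | ~rdy & req & req | req & ~req   — complement / identity
    = ~sel | ~rdy & req | req & ~req   — idempotence
    = ~sel | ~rdy & req   — complement / identity
Both reduce to ~sel | ~rdy & req, so they are equivalent.

Yes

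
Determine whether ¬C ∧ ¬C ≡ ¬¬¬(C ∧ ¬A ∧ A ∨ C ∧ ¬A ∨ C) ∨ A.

No

E1: ¬C ∧ ¬C
    = ¬C   (idempotence)
E2: ¬¬¬(C ∧ ¬A ∧ A ∨ C ∧ ¬A ∨ C) ∨ A
    = ¬¬¬(C ∧ ¬A ∨ C) ∨ A   (absorption)
    = ¬¬¬C ∨ A   (absorption)
    = ¬C ∨ A   (double negation)
These differ: at A=1, C=1, E1 = 0 but E2 = 1.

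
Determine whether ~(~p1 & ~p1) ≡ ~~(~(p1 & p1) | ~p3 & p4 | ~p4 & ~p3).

No

E1: ~(~p1 & ~p1)
    = p1 | p1   — De Morgan
    = p1   — idempotence
E2: ~~(~(p1 & p1) | ~p3 & p4 | ~p4 & ~p3)
    = ~~(~(p1 & p1) | ~p3)   — distribution
    = ~~(~p1 | ~p3)   — idempotence
    = ~p1 | ~p3   — double negation
These differ: at p1=0, p3=0, p4=0, E1 = 0 but E2 = 1.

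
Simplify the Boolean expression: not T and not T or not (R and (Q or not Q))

not T and not T or not (R and (Q or not Q))
= not T and not T or not R   [complement / identity]
= not T or not R   [idempotence]

not T or not R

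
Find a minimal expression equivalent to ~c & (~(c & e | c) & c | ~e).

~c & ~e

~c & (~(c & e | c) & c | ~e)
= ~c & (~c & c | ~e)   [absorption]
= ~c & ~e   [complement / identity]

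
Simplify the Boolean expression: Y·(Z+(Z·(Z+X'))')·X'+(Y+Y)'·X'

X'

Y·(Z+(Z·(Z+X'))')·X'+(Y+Y)'·X'
= Y·(Z+Z')·X'+(Y+Y)'·X'
= Y·X'+(Y+Y)'·X'
= Y·X'+Y'·X'
= X'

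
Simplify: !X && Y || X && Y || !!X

!X && Y || X && Y || !!X
= !X && Y || X && Y || X   — double negation
= Y || X   — distribution

Y || X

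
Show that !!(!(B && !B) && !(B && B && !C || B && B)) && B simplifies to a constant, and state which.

false

!!(!(B && !B) && !(B && B && !C || B && B)) && B
= !(B && !B || B && B && !C || B && B) && B   [De Morgan]
= !(B && !B || B && B) && B   [absorption]
= !B && B   [distribution]
= false   [complement]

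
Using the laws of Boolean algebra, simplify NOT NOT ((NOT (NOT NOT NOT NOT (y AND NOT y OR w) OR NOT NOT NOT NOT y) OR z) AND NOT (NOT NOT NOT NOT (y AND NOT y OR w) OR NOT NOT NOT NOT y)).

NOT w AND NOT y

NOT NOT ((NOT (NOT NOT NOT NOT (y AND NOT y OR w) OR NOT NOT NOT NOT y) OR z) AND NOT (NOT NOT NOT NOT (y AND NOT y OR w) OR NOT NOT NOT NOT y))
= NOT NOT NOT (NOT NOT NOT NOT (y AND NOT y OR w) OR NOT NOT NOT NOT y)   [absorption]
= NOT NOT (NOT NOT NOT (y AND NOT y OR w) AND NOT NOT NOT y)   [De Morgan]
= NOT (NOT NOT (y AND NOT y OR w) OR NOT NOT y)   [De Morgan]
= NOT (NOT NOT w OR NOT NOT y)   [complement / identity]
= NOT w AND NOT y   [De Morgan]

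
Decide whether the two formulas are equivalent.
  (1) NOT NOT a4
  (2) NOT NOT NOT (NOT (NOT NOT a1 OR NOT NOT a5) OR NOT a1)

E1: NOT NOT a4
    = a4   (double negation)
E2: NOT NOT NOT (NOT (NOT NOT a1 OR NOT NOT a5) OR NOT a1)
    = NOT NOT NOT (NOT a1 AND NOT a5 OR NOT a1)   (De Morgan)
    = NOT (NOT a1 AND NOT a5 OR NOT a1)   (double negation)
    = NOT NOT a1   (absorption)
    = a1   (double negation)
These differ: at a1=1, a4=0, a5=0, E1 = 0 but E2 = 1.

No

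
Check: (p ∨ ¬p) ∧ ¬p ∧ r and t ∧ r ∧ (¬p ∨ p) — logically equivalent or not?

No

E1: (p ∨ ¬p) ∧ ¬p ∧ r
    = ¬p ∧ r   (complement / identity)
E2: t ∧ r ∧ (¬p ∨ p)
    = t ∧ r   (complement / identity)
These differ: at p=0, r=1, t=0, E1 = 1 but E2 = 0.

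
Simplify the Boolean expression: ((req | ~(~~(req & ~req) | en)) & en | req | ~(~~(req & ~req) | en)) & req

((req | ~(~~(req & ~req) | en)) & en | req | ~(~~(req & ~req) | en)) & req
= (req | ~(~~(req & ~req) | en)) & req   [absorption]
= (req | ~(req & ~req | en)) & req   [double negation]
= (req | ~en) & req   [complement / identity]
= req   [absorption]

req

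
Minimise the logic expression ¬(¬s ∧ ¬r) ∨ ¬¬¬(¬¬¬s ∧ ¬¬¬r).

¬(¬s ∧ ¬r) ∨ ¬¬¬(¬¬¬s ∧ ¬¬¬r)
= ¬(¬s ∧ ¬r) ∨ ¬¬¬(¬¬¬s ∧ ¬r)   (double negation)
= ¬(¬s ∧ ¬r) ∨ ¬¬¬(¬s ∧ ¬r)   (double negation)
= ¬(¬s ∧ ¬r) ∨ ¬(¬s ∧ ¬r)   (double negation)
= ¬(¬s ∧ ¬r)   (idempotence)
= s ∨ r   (De Morgan)

s ∨ r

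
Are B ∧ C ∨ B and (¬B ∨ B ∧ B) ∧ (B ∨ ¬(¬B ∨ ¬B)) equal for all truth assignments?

Yes

E1: B ∧ C ∨ B
    = B   (absorption)
E2: (¬B ∨ B ∧ B) ∧ (B ∨ ¬(¬B ∨ ¬B))
    = (¬B ∨ B ∧ B) ∧ (B ∨ B ∧ B)   (De Morgan)
    = B ∧ B ∨ ¬B ∧ B   (distribution)
    = B   (distribution)
Both reduce to B, so they are equivalent.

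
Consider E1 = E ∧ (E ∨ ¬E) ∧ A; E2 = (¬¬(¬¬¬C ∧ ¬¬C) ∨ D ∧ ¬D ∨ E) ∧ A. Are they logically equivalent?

E1: E ∧ (E ∨ ¬E) ∧ A
    = E ∧ A   (complement / identity)
E2: (¬¬(¬¬¬C ∧ ¬¬C) ∨ D ∧ ¬D ∨ E) ∧ A
    = (¬(¬¬C ∨ ¬C) ∨ D ∧ ¬D ∨ E) ∧ A   (De Morgan)
    = (¬C ∧ C ∨ D ∧ ¬D ∨ E) ∧ A   (De Morgan)
    = (¬C ∧ C ∨ E) ∧ A   (complement / identity)
    = E ∧ A   (complement / identity)
Both reduce to E ∧ A, so they are equivalent.

Yes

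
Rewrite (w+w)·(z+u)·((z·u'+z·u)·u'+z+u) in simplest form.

w·(z+u)

(w+w)·(z+u)·((z·u'+z·u)·u'+z+u)
= (w+w)·(z+u)·(z·u'+z+u)   (distribution)
= (w+w)·(z+u)·(z+u)   (absorption)
= (w+w)·(z+u)   (idempotence)
= w·(z+u)   (idempotence)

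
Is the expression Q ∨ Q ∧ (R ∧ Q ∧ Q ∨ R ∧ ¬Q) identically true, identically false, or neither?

neither

Q ∨ Q ∧ (R ∧ Q ∧ Q ∨ R ∧ ¬Q)
= Q ∨ Q ∧ (R ∧ Q ∨ R ∧ ¬Q)   [idempotence]
= Q ∨ Q ∧ R   [distribution]
= Q   [absorption]
This depends on Q, so it is not a constant.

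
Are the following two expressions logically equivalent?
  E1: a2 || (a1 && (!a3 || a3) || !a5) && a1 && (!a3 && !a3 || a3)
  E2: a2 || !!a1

E1: a2 || (a1 && (!a3 || a3) || !a5) && a1 && (!a3 && !a3 || a3)
    = a2 || (a1 && (!a3 || a3) || !a5) && a1 && (!a3 || a3)
    = a2 || a1 && (!a3 || a3)
    = a2 || a1
E2: a2 || !!a1
    = a2 || a1
Both reduce to a2 || a1, so they are equivalent.

Yes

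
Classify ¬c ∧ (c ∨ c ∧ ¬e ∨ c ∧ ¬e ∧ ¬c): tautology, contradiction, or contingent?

contradiction

¬c ∧ (c ∨ c ∧ ¬e ∨ c ∧ ¬e ∧ ¬c)
= ¬c ∧ (c ∨ c ∧ ¬e)   [absorption]
= ¬c ∧ c   [absorption]
= False   [complement]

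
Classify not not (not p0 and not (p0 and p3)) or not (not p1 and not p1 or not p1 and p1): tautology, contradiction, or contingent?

contingent

not not (not p0 and not (p0 and p3)) or not (not p1 and not p1 or not p1 and p1)
= not (p0 or p0 and p3) or not (not p1 and not p1 or not p1 and p1)   — De Morgan
= not (p0 or p0 and p3) or not not p1   — distribution
= not p0 or not not p1   — absorption
= not p0 or p1   — double negation
This depends on p0, p1, so it is not a constant.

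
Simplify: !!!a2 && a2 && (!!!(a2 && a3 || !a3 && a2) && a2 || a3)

!!!a2 && a2 && (!!!(a2 && a3 || !a3 && a2) && a2 || a3)
= !!!a2 && a2 && (!!!a2 && a2 || a3)
= !!!a2 && a2
= !a2 && a2
= false

false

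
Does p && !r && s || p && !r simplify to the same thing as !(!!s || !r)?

No

E1: p && !r && s || p && !r
    = p && !r   [absorption]
E2: !(!!s || !r)
    = !s && r   [De Morgan]
These differ: at p=1, r=0, s=0, E1 = 1 but E2 = 0.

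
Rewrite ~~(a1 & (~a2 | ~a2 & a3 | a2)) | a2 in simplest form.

~~(a1 & (~a2 | ~a2 & a3 | a2)) | a2
= a1 & (~a2 | ~a2 & a3 | a2) | a2
= a1 & (~a2 | a2) | a2
= a1 | a2

a1 | a2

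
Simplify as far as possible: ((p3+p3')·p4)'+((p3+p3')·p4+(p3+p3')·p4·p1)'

p4'

((p3+p3')·p4)'+((p3+p3')·p4+(p3+p3')·p4·p1)'
= ((p3+p3')·p4)'+((p3+p3')·p4)'   [absorption]
= ((p3+p3')·p4)'   [idempotence]
= p4'   [complement / identity]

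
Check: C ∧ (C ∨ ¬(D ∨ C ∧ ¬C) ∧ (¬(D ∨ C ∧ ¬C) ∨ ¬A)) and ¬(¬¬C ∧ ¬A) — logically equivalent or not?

No

E1: C ∧ (C ∨ ¬(D ∨ C ∧ ¬C) ∧ (¬(D ∨ C ∧ ¬C) ∨ ¬A))
    = C ∧ (C ∨ ¬(D ∨ C ∧ ¬C))
    = C ∧ (C ∨ ¬D)
    = C
E2: ¬(¬¬C ∧ ¬A)
    = ¬C ∨ A
These differ: at A=0, C=0, D=1, E1 = 0 but E2 = 1.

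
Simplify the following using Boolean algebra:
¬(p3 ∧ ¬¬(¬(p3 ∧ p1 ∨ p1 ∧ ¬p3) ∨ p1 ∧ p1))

¬p3

¬(p3 ∧ ¬¬(¬(p3 ∧ p1 ∨ p1 ∧ ¬p3) ∨ p1 ∧ p1))
= ¬(p3 ∧ (¬(p3 ∧ p1 ∨ p1 ∧ ¬p3) ∨ p1 ∧ p1))   [double negation]
= ¬(p3 ∧ (¬p1 ∨ p1 ∧ p1))   [distribution]
= ¬(p3 ∧ (¬p1 ∨ p1))   [idempotence]
= ¬p3   [complement / identity]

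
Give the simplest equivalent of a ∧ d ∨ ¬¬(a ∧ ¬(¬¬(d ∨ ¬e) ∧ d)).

a

a ∧ d ∨ ¬¬(a ∧ ¬(¬¬(d ∨ ¬e) ∧ d))
= a ∧ d ∨ ¬¬(a ∧ ¬((d ∨ ¬e) ∧ d))
= a ∧ d ∨ ¬¬(a ∧ ¬d)
= a ∧ d ∨ a ∧ ¬d
= a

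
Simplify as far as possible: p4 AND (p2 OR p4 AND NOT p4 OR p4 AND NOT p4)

p4 AND p2

p4 AND (p2 OR p4 AND NOT p4 OR p4 AND NOT p4)
= p4 AND (p2 OR p4 AND NOT p4)   [idempotence]
= p4 AND p2   [complement / identity]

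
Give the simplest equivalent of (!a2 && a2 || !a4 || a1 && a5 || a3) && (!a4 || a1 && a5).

(!a2 && a2 || !a4 || a1 && a5 || a3) && (!a4 || a1 && a5)
= (!a4 || a1 && a5 || a3) && (!a4 || a1 && a5)   — complement / identity
= !a4 || a1 && a5   — absorption

!a4 || a1 && a5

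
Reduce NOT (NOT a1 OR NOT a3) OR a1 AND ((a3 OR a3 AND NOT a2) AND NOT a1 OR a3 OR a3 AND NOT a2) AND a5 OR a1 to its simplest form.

NOT (NOT a1 OR NOT a3) OR a1 AND ((a3 OR a3 AND NOT a2) AND NOT a1 OR a3 OR a3 AND NOT a2) AND a5 OR a1
= NOT (NOT a1 OR NOT a3) OR a1 AND (a3 OR a3 AND NOT a2) AND a5 OR a1   [absorption]
= a1 AND a3 OR a1 AND (a3 OR a3 AND NOT a2) AND a5 OR a1   [De Morgan]
= a1 AND a3 OR a1 AND a3 AND a5 OR a1   [absorption]
= a1 AND a3 OR a1   [absorption]
= a1   [absorption]

a1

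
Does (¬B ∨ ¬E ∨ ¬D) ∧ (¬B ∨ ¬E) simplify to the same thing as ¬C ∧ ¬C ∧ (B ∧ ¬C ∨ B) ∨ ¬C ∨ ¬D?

E1: (¬B ∨ ¬E ∨ ¬D) ∧ (¬B ∨ ¬E)
    = ¬B ∨ ¬E   [absorption]
E2: ¬C ∧ ¬C ∧ (B ∧ ¬C ∨ B) ∨ ¬C ∨ ¬D
    = ¬C ∧ ¬C ∧ B ∨ ¬C ∨ ¬D   [absorption]
    = ¬C ∧ B ∨ ¬C ∨ ¬D   [idempotence]
    = ¬C ∨ ¬D   [absorption]
These differ: at B=1, C=1, D=0, E=1, E1 = 0 but E2 = 1.

No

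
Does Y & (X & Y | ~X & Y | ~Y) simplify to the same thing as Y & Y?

E1: Y & (X & Y | ~X & Y | ~Y)
    = Y & (Y | ~Y)   [distribution]
    = Y   [complement / identity]
E2: Y & Y
    = Y   [idempotence]
Both reduce to Y, so they are equivalent.

Yes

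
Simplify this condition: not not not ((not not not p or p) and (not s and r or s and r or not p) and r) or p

not r or p

not not not ((not not not p or p) and (not s and r or s and r or not p) and r) or p
= not not not ((not p or p) and (not s and r or s and r or not p) and r) or p
= not not not ((not p or p) and (r or not p) and r) or p
= not not not ((not p or p) and r) or p
= not not not r or p
= not r or p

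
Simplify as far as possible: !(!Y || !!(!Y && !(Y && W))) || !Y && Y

!(!Y || !!(!Y && !(Y && W))) || !Y && Y
= !(!Y || !(Y || Y && W)) || !Y && Y
= Y && (Y || Y && W) || !Y && Y
= Y && Y || !Y && Y
= Y

Y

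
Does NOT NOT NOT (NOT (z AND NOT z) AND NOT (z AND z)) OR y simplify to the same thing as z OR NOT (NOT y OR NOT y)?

Yes

E1: NOT NOT NOT (NOT (z AND NOT z) AND NOT (z AND z)) OR y
    = NOT (NOT (z AND NOT z) AND NOT (z AND z)) OR y   — double negation
    = z AND NOT z OR z AND z OR y   — De Morgan
    = z OR y   — distribution
E2: z OR NOT (NOT y OR NOT y)
    = z OR y AND y   — De Morgan
    = z OR y   — idempotence
Both reduce to z OR y, so they are equivalent.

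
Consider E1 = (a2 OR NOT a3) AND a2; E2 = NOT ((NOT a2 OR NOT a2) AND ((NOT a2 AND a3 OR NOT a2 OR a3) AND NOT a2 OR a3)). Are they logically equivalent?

Yes

E1: (a2 OR NOT a3) AND a2
    = a2   (absorption)
E2: NOT ((NOT a2 OR NOT a2) AND ((NOT a2 AND a3 OR NOT a2 OR a3) AND NOT a2 OR a3))
    = NOT ((NOT a2 OR NOT a2) AND ((NOT a2 OR a3) AND NOT a2 OR a3))   (absorption)
    = NOT ((NOT a2 OR NOT a2) AND (NOT a2 OR a3))   (absorption)
    = NOT (NOT a2 AND a3 OR NOT a2)   (distribution)
    = NOT NOT a2   (absorption)
    = a2   (double negation)
Both reduce to a2, so they are equivalent.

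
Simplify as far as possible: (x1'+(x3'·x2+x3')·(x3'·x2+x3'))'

x1·x3

(x1'+(x3'·x2+x3')·(x3'·x2+x3'))'
= (x1'+x3'·x2+x3')'   (idempotence)
= (x1'+x3')'   (absorption)
= x1·x3   (De Morgan)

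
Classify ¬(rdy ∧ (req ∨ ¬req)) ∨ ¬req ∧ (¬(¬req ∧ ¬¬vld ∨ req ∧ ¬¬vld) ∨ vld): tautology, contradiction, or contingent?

¬(rdy ∧ (req ∨ ¬req)) ∨ ¬req ∧ (¬(¬req ∧ ¬¬vld ∨ req ∧ ¬¬vld) ∨ vld)
= ¬(rdy ∧ (req ∨ ¬req)) ∨ ¬req ∧ (¬¬¬vld ∨ vld)   [distribution]
= ¬(rdy ∧ (req ∨ ¬req)) ∨ ¬req ∧ (¬vld ∨ vld)   [double negation]
= ¬(rdy ∧ (req ∨ ¬req)) ∨ ¬req   [complement / identity]
= ¬rdy ∨ ¬req   [complement / identity]
This depends on rdy, req, so it is not a constant.

contingent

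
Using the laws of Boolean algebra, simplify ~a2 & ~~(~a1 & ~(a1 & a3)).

~a2 & ~a1

~a2 & ~~(~a1 & ~(a1 & a3))
= ~a2 & ~(a1 | a1 & a3)   (De Morgan)
= ~a2 & ~a1   (absorption)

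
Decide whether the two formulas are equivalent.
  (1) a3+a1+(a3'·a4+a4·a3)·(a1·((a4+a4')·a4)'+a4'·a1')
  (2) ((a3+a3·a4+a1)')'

E1: a3+a1+(a3'·a4+a4·a3)·(a1·((a4+a4')·a4)'+a4'·a1')
    = a3+a1+a4·(a1·((a4+a4')·a4)'+a4'·a1')   — distribution
    = a3+a1+a4·(a1·a4'+a4'·a1')   — complement / identity
    = a3+a1+a4·a4'   — distribution
    = a3+a1   — complement / identity
E2: ((a3+a3·a4+a1)')'
    = ((a3+a1)')'   — absorption
    = a3+a1   — double negation
Both reduce to a3+a1, so they are equivalent.

Yes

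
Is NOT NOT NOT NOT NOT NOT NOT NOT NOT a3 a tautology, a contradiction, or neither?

NOT NOT NOT NOT NOT NOT NOT NOT NOT a3
= NOT NOT NOT NOT NOT NOT NOT a3   — double negation
= NOT NOT NOT NOT NOT a3   — double negation
= NOT NOT NOT a3   — double negation
= NOT a3   — double negation
This depends on a3, so it is not a constant.

neither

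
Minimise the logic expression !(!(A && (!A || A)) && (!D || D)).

!(!(A && (!A || A)) && (!D || D))
= !!(A && (!A || A))   — complement / identity
= A && (!A || A)   — double negation
= A   — complement / identity

A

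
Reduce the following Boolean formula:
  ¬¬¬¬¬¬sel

sel

¬¬¬¬¬¬sel
= ¬¬¬¬sel
= ¬¬sel
= sel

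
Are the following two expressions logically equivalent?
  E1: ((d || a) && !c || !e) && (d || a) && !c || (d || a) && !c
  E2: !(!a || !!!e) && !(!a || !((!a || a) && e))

E1: ((d || a) && !c || !e) && (d || a) && !c || (d || a) && !c
    = (d || a) && !c || (d || a) && !c   — absorption
    = (d || a) && !c   — idempotence
E2: !(!a || !!!e) && !(!a || !((!a || a) && e))
    = !(!a || !!!e) && !(!a || !e)   — complement / identity
    = !(!a || !e) && !(!a || !e)   — double negation
    = !(!a || !e)   — idempotence
    = a && e   — De Morgan
These differ: at a=1, c=0, d=1, e=0, E1 = 1 but E2 = 0.

No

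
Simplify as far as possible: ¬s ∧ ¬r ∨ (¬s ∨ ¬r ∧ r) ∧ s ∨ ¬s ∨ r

¬s ∧ ¬r ∨ (¬s ∨ ¬r ∧ r) ∧ s ∨ ¬s ∨ r
= ¬s ∧ ¬r ∨ ¬s ∧ s ∨ ¬s ∨ r   [complement / identity]
= ¬s ∧ ¬r ∨ ¬s ∨ r   [complement / identity]
= ¬s ∨ r   [absorption]

¬s ∨ r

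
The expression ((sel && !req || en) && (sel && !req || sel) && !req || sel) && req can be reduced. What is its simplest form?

sel && req

((sel && !req || en) && (sel && !req || sel) && !req || sel) && req
= ((sel && !req || en) && sel && !req || sel) && req
= (sel && !req || sel) && req
= sel && req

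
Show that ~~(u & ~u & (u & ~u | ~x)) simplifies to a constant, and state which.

0

~~(u & ~u & (u & ~u | ~x))
= ~~(u & ~u)   (absorption)
= u & ~u   (double negation)
= 0   (complement)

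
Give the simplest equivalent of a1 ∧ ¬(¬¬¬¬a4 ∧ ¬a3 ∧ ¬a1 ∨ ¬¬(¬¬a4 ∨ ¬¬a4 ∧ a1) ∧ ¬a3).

a1 ∧ (¬a4 ∨ a3)

a1 ∧ ¬(¬¬¬¬a4 ∧ ¬a3 ∧ ¬a1 ∨ ¬¬(¬¬a4 ∨ ¬¬a4 ∧ a1) ∧ ¬a3)
= a1 ∧ ¬(¬¬¬¬a4 ∧ ¬a3 ∧ ¬a1 ∨ ¬¬¬¬a4 ∧ ¬a3)   — absorption
= a1 ∧ ¬(¬¬¬¬a4 ∧ ¬a3)   — absorption
= a1 ∧ (¬¬¬a4 ∨ a3)   — De Morgan
= a1 ∧ (¬a4 ∨ a3)   — double negation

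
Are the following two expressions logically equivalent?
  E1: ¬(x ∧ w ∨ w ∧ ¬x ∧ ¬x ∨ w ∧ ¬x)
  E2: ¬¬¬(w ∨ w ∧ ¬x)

Yes

E1: ¬(x ∧ w ∨ w ∧ ¬x ∧ ¬x ∨ w ∧ ¬x)
    = ¬(x ∧ w ∨ w ∧ ¬x)   — absorption
    = ¬w   — distribution
E2: ¬¬¬(w ∨ w ∧ ¬x)
    = ¬(w ∨ w ∧ ¬x)   — double negation
    = ¬w   — absorption
Both reduce to ¬w, so they are equivalent.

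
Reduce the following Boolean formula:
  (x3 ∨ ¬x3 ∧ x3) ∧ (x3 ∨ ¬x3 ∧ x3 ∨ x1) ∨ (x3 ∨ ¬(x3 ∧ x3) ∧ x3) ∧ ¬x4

(x3 ∨ ¬x3 ∧ x3) ∧ (x3 ∨ ¬x3 ∧ x3 ∨ x1) ∨ (x3 ∨ ¬(x3 ∧ x3) ∧ x3) ∧ ¬x4
= (x3 ∨ ¬x3 ∧ x3) ∧ (x3 ∨ ¬x3 ∧ x3 ∨ x1) ∨ (x3 ∨ ¬x3 ∧ x3) ∧ ¬x4   — idempotence
= x3 ∨ ¬x3 ∧ x3 ∨ (x3 ∨ ¬x3 ∧ x3) ∧ ¬x4   — absorption
= x3 ∨ ¬x3 ∧ x3   — absorption
= x3   — complement / identity

x3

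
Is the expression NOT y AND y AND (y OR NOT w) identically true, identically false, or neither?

identically false

NOT y AND y AND (y OR NOT w)
= NOT y AND y   [absorption]
= FALSE   [complement]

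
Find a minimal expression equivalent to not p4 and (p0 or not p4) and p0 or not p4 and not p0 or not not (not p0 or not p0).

not p4 and (p0 or not p4) and p0 or not p4 and not p0 or not not (not p0 or not p0)
= not p4 and p0 or not p4 and not p0 or not not (not p0 or not p0)   (absorption)
= not p4 and p0 or not p4 and not p0 or not not not p0   (idempotence)
= not p4 or not not not p0   (distribution)
= not p4 or not p0   (double negation)

not p4 or not p0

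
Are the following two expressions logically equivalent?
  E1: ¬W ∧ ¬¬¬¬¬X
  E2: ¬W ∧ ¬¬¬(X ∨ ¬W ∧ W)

E1: ¬W ∧ ¬¬¬¬¬X
    = ¬W ∧ ¬¬¬X   [double negation]
    = ¬W ∧ ¬X   [double negation]
E2: ¬W ∧ ¬¬¬(X ∨ ¬W ∧ W)
    = ¬W ∧ ¬¬¬X   [complement / identity]
    = ¬W ∧ ¬X   [double negation]
Both reduce to ¬W ∧ ¬X, so they are equivalent.

Yes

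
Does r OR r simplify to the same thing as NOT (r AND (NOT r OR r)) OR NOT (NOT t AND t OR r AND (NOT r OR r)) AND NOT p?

No

E1: r OR r
    = r   — idempotence
E2: NOT (r AND (NOT r OR r)) OR NOT (NOT t AND t OR r AND (NOT r OR r)) AND NOT p
    = NOT (r AND (NOT r OR r)) OR NOT (r AND (NOT r OR r)) AND NOT p   — complement / identity
    = NOT (r AND (NOT r OR r))   — absorption
    = NOT r   — complement / identity
These differ: at p=1, r=0, t=0, E1 = 0 but E2 = 1.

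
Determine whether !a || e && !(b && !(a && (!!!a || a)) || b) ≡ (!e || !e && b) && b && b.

No

E1: !a || e && !(b && !(a && (!!!a || a)) || b)
    = !a || e && !(b && !(a && (!a || a)) || b)   (double negation)
    = !a || e && !(b && !a || b)   (complement / identity)
    = !a || e && !b   (absorption)
E2: (!e || !e && b) && b && b
    = (!e || !e && b) && b   (idempotence)
    = !e && b   (absorption)
These differ: at a=0, b=0, e=0, E1 = 1 but E2 = 0.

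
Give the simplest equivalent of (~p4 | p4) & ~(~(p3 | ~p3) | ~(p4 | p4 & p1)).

p4

(~p4 | p4) & ~(~(p3 | ~p3) | ~(p4 | p4 & p1))
= ~(~(p3 | ~p3) | ~(p4 | p4 & p1))   — complement / identity
= (p3 | ~p3) & (p4 | p4 & p1)   — De Morgan
= (p3 | ~p3) & p4   — absorption
= p4   — complement / identity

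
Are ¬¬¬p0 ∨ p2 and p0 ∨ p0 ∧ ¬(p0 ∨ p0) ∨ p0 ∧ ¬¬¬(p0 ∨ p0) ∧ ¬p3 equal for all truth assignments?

No

E1: ¬¬¬p0 ∨ p2
    = ¬p0 ∨ p2   [double negation]
E2: p0 ∨ p0 ∧ ¬(p0 ∨ p0) ∨ p0 ∧ ¬¬¬(p0 ∨ p0) ∧ ¬p3
    = p0 ∨ p0 ∧ ¬(p0 ∨ p0) ∨ p0 ∧ ¬(p0 ∨ p0) ∧ ¬p3   [double negation]
    = p0 ∨ p0 ∧ ¬(p0 ∨ p0)   [absorption]
    = p0 ∨ p0 ∧ ¬p0   [idempotence]
    = p0   [complement / identity]
These differ: at p0=0, p2=0, p3=1, E1 = 1 but E2 = 0.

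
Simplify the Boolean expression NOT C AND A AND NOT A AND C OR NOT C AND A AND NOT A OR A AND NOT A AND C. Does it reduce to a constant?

NOT C AND A AND NOT A AND C OR NOT C AND A AND NOT A OR A AND NOT A AND C
= NOT C AND A AND NOT A OR A AND NOT A AND C   (absorption)
= A AND NOT A   (distribution)
= FALSE   (complement)

FALSE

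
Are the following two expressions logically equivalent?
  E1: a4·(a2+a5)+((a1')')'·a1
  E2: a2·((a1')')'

E1: a4·(a2+a5)+((a1')')'·a1
    = a4·(a2+a5)+a1'·a1   — double negation
    = a4·(a2+a5)   — complement / identity
E2: a2·((a1')')'
    = a2·a1'   — double negation
These differ: at a1=1, a2=1, a4=1, a5=1, E1 = 1 but E2 = 0.

No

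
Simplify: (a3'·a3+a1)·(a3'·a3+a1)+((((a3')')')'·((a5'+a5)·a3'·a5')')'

(a3'·a3+a1)·(a3'·a3+a1)+((((a3')')')'·((a5'+a5)·a3'·a5')')'
= (a3'·a3+a1)·(a3'·a3+a1)+((((a3')')')'·(a3'·a5')')'   (complement / identity)
= a3'·a3+a1+((((a3')')')'·(a3'·a5')')'   (idempotence)
= a1+((((a3')')')'·(a3'·a5')')'   (complement / identity)
= a1+((a3')')'+a3'·a5'   (De Morgan)
= a1+a3'+a3'·a5'   (double negation)
= a1+a3'   (absorption)

a1+a3'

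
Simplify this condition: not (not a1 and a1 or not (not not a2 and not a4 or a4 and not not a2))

not (not a1 and a1 or not (not not a2 and not a4 or a4 and not not a2))
= not not (not not a2 and not a4 or a4 and not not a2)
= not not not not a2
= not not a2
= a2

a2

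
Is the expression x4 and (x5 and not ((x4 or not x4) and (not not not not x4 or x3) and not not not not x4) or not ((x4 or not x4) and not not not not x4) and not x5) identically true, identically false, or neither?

identically false

x4 and (x5 and not ((x4 or not x4) and (not not not not x4 or x3) and not not not not x4) or not ((x4 or not x4) and not not not not x4) and not x5)
= x4 and (x5 and not ((x4 or not x4) and not not not not x4) or not ((x4 or not x4) and not not not not x4) and not x5)   — absorption
= x4 and not ((x4 or not x4) and not not not not x4)   — distribution
= x4 and not not not not not x4   — complement / identity
= x4 and not not not x4   — double negation
= x4 and not x4   — double negation
= False   — complement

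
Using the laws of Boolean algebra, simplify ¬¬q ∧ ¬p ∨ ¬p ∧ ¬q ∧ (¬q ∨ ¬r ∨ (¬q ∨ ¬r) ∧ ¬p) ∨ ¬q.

¬p ∨ ¬q

¬¬q ∧ ¬p ∨ ¬p ∧ ¬q ∧ (¬q ∨ ¬r ∨ (¬q ∨ ¬r) ∧ ¬p) ∨ ¬q
= ¬¬q ∧ ¬p ∨ ¬p ∧ ¬q ∧ (¬q ∨ ¬r) ∨ ¬q
= ¬¬q ∧ ¬p ∨ ¬p ∧ ¬q ∨ ¬q
= q ∧ ¬p ∨ ¬p ∧ ¬q ∨ ¬q
= ¬p ∨ ¬q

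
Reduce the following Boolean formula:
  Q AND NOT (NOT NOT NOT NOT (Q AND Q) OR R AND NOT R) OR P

P

Q AND NOT (NOT NOT NOT NOT (Q AND Q) OR R AND NOT R) OR P
= Q AND NOT (NOT NOT (Q AND Q) OR R AND NOT R) OR P   [double negation]
= Q AND NOT (NOT NOT Q OR R AND NOT R) OR P   [idempotence]
= Q AND NOT NOT NOT Q OR P   [complement / identity]
= Q AND NOT Q OR P   [double negation]
= P   [complement / identity]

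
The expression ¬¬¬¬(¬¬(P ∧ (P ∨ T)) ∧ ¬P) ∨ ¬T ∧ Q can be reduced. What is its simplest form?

¬T ∧ Q

¬¬¬¬(¬¬(P ∧ (P ∨ T)) ∧ ¬P) ∨ ¬T ∧ Q
= ¬¬¬¬(P ∧ (P ∨ T) ∧ ¬P) ∨ ¬T ∧ Q   [double negation]
= ¬¬(P ∧ (P ∨ T) ∧ ¬P) ∨ ¬T ∧ Q   [double negation]
= P ∧ (P ∨ T) ∧ ¬P ∨ ¬T ∧ Q   [double negation]
= P ∧ ¬P ∨ ¬T ∧ Q   [absorption]
= ¬T ∧ Q   [complement / identity]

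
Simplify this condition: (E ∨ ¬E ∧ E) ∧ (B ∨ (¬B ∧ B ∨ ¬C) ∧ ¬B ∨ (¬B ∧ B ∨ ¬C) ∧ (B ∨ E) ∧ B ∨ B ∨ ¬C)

(E ∨ ¬E ∧ E) ∧ (B ∨ (¬B ∧ B ∨ ¬C) ∧ ¬B ∨ (¬B ∧ B ∨ ¬C) ∧ (B ∨ E) ∧ B ∨ B ∨ ¬C)
= (E ∨ ¬E ∧ E) ∧ (B ∨ (¬B ∧ B ∨ ¬C) ∧ ¬B ∨ (¬B ∧ B ∨ ¬C) ∧ B ∨ B ∨ ¬C)   — absorption
= E ∧ (B ∨ (¬B ∧ B ∨ ¬C) ∧ ¬B ∨ (¬B ∧ B ∨ ¬C) ∧ B ∨ B ∨ ¬C)   — complement / identity
= E ∧ (B ∨ ¬B ∧ B ∨ ¬C ∨ B ∨ ¬C)   — distribution
= E ∧ (B ∨ ¬C ∨ B ∨ ¬C)   — complement / identity
= E ∧ (B ∨ ¬C)   — idempotence

E ∧ (B ∨ ¬C)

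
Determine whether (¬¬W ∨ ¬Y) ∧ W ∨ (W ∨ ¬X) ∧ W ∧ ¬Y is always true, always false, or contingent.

contingent

(¬¬W ∨ ¬Y) ∧ W ∨ (W ∨ ¬X) ∧ W ∧ ¬Y
= (W ∨ ¬Y) ∧ W ∨ (W ∨ ¬X) ∧ W ∧ ¬Y   (double negation)
= W ∨ (W ∨ ¬X) ∧ W ∧ ¬Y   (absorption)
= W ∨ W ∧ ¬Y   (absorption)
= W   (absorption)
This depends on W, so it is not a constant.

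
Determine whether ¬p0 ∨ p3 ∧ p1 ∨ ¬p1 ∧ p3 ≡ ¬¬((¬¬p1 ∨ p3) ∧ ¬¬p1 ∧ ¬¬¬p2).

E1: ¬p0 ∨ p3 ∧ p1 ∨ ¬p1 ∧ p3
    = ¬p0 ∨ p3   — distribution
E2: ¬¬((¬¬p1 ∨ p3) ∧ ¬¬p1 ∧ ¬¬¬p2)
    = ¬¬(¬¬p1 ∧ ¬¬¬p2)   — absorption
    = ¬(¬p1 ∨ ¬¬p2)   — De Morgan
    = p1 ∧ ¬p2   — De Morgan
These differ: at p0=0, p1=0, p2=0, p3=1, E1 = 1 but E2 = 0.

No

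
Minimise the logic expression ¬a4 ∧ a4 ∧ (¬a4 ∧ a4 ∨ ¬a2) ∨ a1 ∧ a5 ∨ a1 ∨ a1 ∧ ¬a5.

¬a4 ∧ a4 ∧ (¬a4 ∧ a4 ∨ ¬a2) ∨ a1 ∧ a5 ∨ a1 ∨ a1 ∧ ¬a5
= ¬a4 ∧ a4 ∨ a1 ∧ a5 ∨ a1 ∨ a1 ∧ ¬a5   — absorption
= ¬a4 ∧ a4 ∨ a1 ∧ a5 ∨ a1   — absorption
= a1 ∧ a5 ∨ a1   — complement / identity
= a1   — absorption

a1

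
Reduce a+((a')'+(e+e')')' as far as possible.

a+((a')'+(e+e')')'
= a+a'·(e+e')   — De Morgan
= a+a'   — complement / identity
= 1   — complement

1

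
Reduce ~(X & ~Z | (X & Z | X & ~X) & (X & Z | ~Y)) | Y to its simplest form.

~X | Y

~(X & ~Z | (X & Z | X & ~X) & (X & Z | ~Y)) | Y
= ~(X & ~Z | X & Z & (X & Z | ~Y)) | Y
= ~(X & ~Z | X & Z) | Y
= ~X | Y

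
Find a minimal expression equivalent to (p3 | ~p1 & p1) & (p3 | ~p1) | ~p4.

(p3 | ~p1 & p1) & (p3 | ~p1) | ~p4
= p3 & (p3 | ~p1) | ~p4   (complement / identity)
= p3 | ~p4   (absorption)

p3 | ~p4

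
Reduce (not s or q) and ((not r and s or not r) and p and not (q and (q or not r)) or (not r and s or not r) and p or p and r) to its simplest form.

(not s or q) and p

(not s or q) and ((not r and s or not r) and p and not (q and (q or not r)) or (not r and s or not r) and p or p and r)
= (not s or q) and ((not r and s or not r) and p and not q or (not r and s or not r) and p or p and r)
= (not s or q) and ((not r and s or not r) and p or p and r)
= (not s or q) and (not r and p or p and r)
= (not s or q) and p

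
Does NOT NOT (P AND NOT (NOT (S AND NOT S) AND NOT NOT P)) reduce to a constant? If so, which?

NOT NOT (P AND NOT (NOT (S AND NOT S) AND NOT NOT P))
= NOT NOT (P AND (S AND NOT S OR NOT P))   — De Morgan
= NOT NOT (P AND NOT P)   — complement / identity
= P AND NOT P   — double negation
= FALSE   — complement

yes, False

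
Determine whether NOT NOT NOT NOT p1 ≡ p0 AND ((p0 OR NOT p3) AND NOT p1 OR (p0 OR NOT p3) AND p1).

No

E1: NOT NOT NOT NOT p1
    = NOT NOT p1   [double negation]
    = p1   [double negation]
E2: p0 AND ((p0 OR NOT p3) AND NOT p1 OR (p0 OR NOT p3) AND p1)
    = p0 AND (p0 OR NOT p3)   [distribution]
    = p0   [absorption]
These differ: at p0=1, p1=0, p3=0, E1 = 0 but E2 = 1.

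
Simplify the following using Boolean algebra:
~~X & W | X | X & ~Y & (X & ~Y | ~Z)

X

~~X & W | X | X & ~Y & (X & ~Y | ~Z)
= ~~X & W | X | X & ~Y   [absorption]
= X & W | X | X & ~Y   [double negation]
= X & W | X   [absorption]
= X   [absorption]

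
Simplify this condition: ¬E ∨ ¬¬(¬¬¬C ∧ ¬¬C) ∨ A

¬E ∨ ¬¬(¬¬¬C ∧ ¬¬C) ∨ A
= ¬E ∨ ¬(¬¬C ∨ ¬C) ∨ A
= ¬E ∨ ¬C ∧ C ∨ A
= ¬E ∨ A

¬E ∨ A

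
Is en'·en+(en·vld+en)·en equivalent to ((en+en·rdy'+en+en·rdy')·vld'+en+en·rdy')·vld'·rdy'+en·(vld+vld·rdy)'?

No

E1: en'·en+(en·vld+en)·en
    = en'·en+en·en
    = en
E2: ((en+en·rdy'+en+en·rdy')·vld'+en+en·rdy')·vld'·rdy'+en·(vld+vld·rdy)'
    = ((en+en·rdy')·vld'+en+en·rdy')·vld'·rdy'+en·(vld+vld·rdy)'
    = (en+en·rdy')·vld'·rdy'+en·(vld+vld·rdy)'
    = en·vld'·rdy'+en·(vld+vld·rdy)'
    = en·vld'·rdy'+en·vld'
    = en·vld'
These differ: at en=1, rdy=0, vld=1, E1 = 1 but E2 = 0.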